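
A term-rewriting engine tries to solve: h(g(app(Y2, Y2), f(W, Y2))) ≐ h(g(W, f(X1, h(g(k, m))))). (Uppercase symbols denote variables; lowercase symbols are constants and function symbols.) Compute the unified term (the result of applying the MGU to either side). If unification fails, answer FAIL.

Decompose h/1: g(app(Y2, Y2), f(W, Y2)) ≐ g(W, f(X1, h(g(k, m)))).
Decompose g/2: app(Y2, Y2) ≐ W,  f(W, Y2) ≐ f(X1, h(g(k, m))).
Bind W := app(Y2, Y2); substituting into the remaining equation gives: f(app(Y2, Y2), Y2) ≐ f(X1, h(g(k, m))).
Decompose f/2: app(Y2, Y2) ≐ X1,  Y2 ≐ h(g(k, m)).
Bind X1 := app(Y2, Y2); no other remaining equation mentions X1.
Bind Y2 := h(g(k, m)). Substituting into the earlier bindings gives W := app(h(g(k, m)), h(g(k, m))), X1 := app(h(g(k, m)), h(g(k, m))).
Applying the MGU to either side gives h(g(app(h(g(k, m)), h(g(k, m))), f(app(h(g(k, m)), h(g(k, m))), h(g(k, m))))).

h(g(app(h(g(k, m)), h(g(k, m))), f(app(h(g(k, m)), h(g(k, m))), h(g(k, m)))))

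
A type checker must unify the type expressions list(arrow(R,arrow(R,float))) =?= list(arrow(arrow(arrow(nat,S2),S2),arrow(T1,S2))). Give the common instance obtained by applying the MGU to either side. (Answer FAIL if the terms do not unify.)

list(arrow(arrow(arrow(nat,float),float),arrow(arrow(arrow(nat,float),float),float)))

Decompose list/1: arrow(R,arrow(R,float)) =?= arrow(arrow(arrow(nat,S2),S2),arrow(T1,S2)).
Decompose arrow/2: R =?= arrow(arrow(nat,S2),S2),  arrow(R,float) =?= arrow(T1,S2).
Bind R := arrow(arrow(nat,S2),S2); substituting into the remaining equation gives: arrow(arrow(arrow(nat,S2),S2),float) =?= arrow(T1,S2).
Decompose arrow/2: arrow(arrow(nat,S2),S2) =?= T1,  float =?= S2.
Bind T1 := arrow(arrow(nat,S2),S2); no other remaining equation mentions T1.
Bind S2 := float. Substituting into the earlier bindings gives R := arrow(arrow(nat,float),float), T1 := arrow(arrow(nat,float),float).
Applying the MGU to either side gives list(arrow(arrow(arrow(nat,float),float),arrow(arrow(arrow(nat,float),float),float))).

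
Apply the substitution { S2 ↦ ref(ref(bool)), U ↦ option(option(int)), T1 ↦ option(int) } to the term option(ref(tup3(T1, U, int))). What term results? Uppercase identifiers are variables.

Replace each occurrence of U with option(option(int)).
Replace each occurrence of T1 with option(int).
Result: option(ref(tup3(option(int), option(option(int)), int))).

option(ref(tup3(option(int), option(option(int)), int)))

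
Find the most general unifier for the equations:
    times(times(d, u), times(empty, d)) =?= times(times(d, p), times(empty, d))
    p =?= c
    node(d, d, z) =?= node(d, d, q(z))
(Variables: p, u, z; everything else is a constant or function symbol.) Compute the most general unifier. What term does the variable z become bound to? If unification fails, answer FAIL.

FAIL

Decompose times/2: times(d, u) =?= times(d, p),  times(empty, d) =?= times(empty, d).
Decompose times/2: d =?= d,  u =?= p.
Delete trivial equation d =?= d.
Bind u := p; no other remaining equation mentions u.
Delete trivial equation times(empty, d) =?= times(empty, d).
Bind p := c; no other remaining equation mentions p. Substituting into the earlier binding gives u := c.
Decompose node/3: d =?= d,  d =?= d,  z =?= q(z).
Delete trivial equation d =?= d.
Delete trivial equation d =?= d.
Occurs check fails: z occurs in q(z); the equation z =?= q(z) has no finite solution.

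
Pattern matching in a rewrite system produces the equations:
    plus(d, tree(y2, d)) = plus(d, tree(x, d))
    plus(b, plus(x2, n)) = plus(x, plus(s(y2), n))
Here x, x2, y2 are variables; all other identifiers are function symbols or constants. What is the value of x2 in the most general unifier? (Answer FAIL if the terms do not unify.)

Decompose plus/2: d = d,  tree(y2, d) = tree(x, d).
Delete trivial equation d = d.
Decompose tree/2: y2 = x,  d = d.
Bind y2 := x; substituting into the one remaining equation that mentions y2 gives: plus(b, plus(x2, n)) = plus(x, plus(s(x), n)).
Delete trivial equation d = d.
Decompose plus/2: b = x,  plus(x2, n) = plus(s(x), n).
Bind x := b; substituting into the remaining equation gives: plus(x2, n) = plus(s(b), n). Substituting into the earlier binding gives y2 := b.
Decompose plus/2: x2 = s(b),  n = n.
Bind x2 := s(b); no other remaining equation mentions x2.
Delete trivial equation n = n.
MGU = { y2 -> b, x -> b, x2 -> s(b) }, so x2 -> s(b).

s(b)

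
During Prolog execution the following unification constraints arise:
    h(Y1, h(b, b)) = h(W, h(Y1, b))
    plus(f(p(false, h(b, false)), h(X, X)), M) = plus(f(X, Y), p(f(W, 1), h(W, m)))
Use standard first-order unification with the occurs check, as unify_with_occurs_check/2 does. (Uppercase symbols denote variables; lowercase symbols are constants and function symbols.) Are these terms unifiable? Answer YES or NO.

YES

Decompose h/2: Y1 = W,  h(b, b) = h(Y1, b).
Bind Y1 := W; substituting into the one remaining equation that mentions Y1 gives: h(b, b) = h(W, b).
Decompose h/2: b = W,  b = b.
Bind W := b; substituting into the one remaining equation that mentions W gives: plus(f(p(false, h(b, false)), h(X, X)), M) = plus(f(X, Y), p(f(b, 1), h(b, m))). Substituting into the earlier binding gives Y1 := b.
Delete trivial equation b = b.
Decompose plus/2: f(p(false, h(b, false)), h(X, X)) = f(X, Y),  M = p(f(b, 1), h(b, m)).
Decompose f/2: p(false, h(b, false)) = X,  h(X, X) = Y.
Bind X := p(false, h(b, false)); substituting into the one remaining equation that mentions X gives: h(p(false, h(b, false)), p(false, h(b, false))) = Y.
Bind Y := h(p(false, h(b, false)), p(false, h(b, false))); no other remaining equation mentions Y.
Bind M := p(f(b, 1), h(b, m)).
No equations remain and no clash or occurs-check failure arose, so a unifier exists.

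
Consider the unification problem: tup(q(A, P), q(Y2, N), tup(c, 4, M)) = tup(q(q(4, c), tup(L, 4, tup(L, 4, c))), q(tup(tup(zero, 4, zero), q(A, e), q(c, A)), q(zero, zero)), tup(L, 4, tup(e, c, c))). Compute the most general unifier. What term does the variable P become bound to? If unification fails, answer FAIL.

Decompose tup/3: q(A, P) = q(q(4, c), tup(L, 4, tup(L, 4, c))),  q(Y2, N) = q(tup(tup(zero, 4, zero), q(A, e), q(c, A)), q(zero, zero)),  tup(c, 4, M) = tup(L, 4, tup(e, c, c)).
Decompose q/2: A = q(4, c),  P = tup(L, 4, tup(L, 4, c)).
Bind A := q(4, c); substituting into the one remaining equation that mentions A gives: q(Y2, N) = q(tup(tup(zero, 4, zero), q(q(4, c), e), q(c, q(4, c))), q(zero, zero)).
Bind P := tup(L, 4, tup(L, 4, c)); no other remaining equation mentions P.
Decompose q/2: Y2 = tup(tup(zero, 4, zero), q(q(4, c), e), q(c, q(4, c))),  N = q(zero, zero).
Bind Y2 := tup(tup(zero, 4, zero), q(q(4, c), e), q(c, q(4, c))); no other remaining equation mentions Y2.
Bind N := q(zero, zero); no other remaining equation mentions N.
Decompose tup/3: c = L,  4 = 4,  M = tup(e, c, c).
Bind L := c; no other remaining equation mentions L. Substituting into the earlier binding gives P := tup(c, 4, tup(c, 4, c)).
Delete trivial equation 4 = 4.
Bind M := tup(e, c, c).
MGU = { A ↦ q(4, c), P ↦ tup(c, 4, tup(c, 4, c)), Y2 ↦ tup(tup(zero, 4, zero), q(q(4, c), e), q(c, q(4, c))), N ↦ q(zero, zero), L ↦ c, M ↦ tup(e, c, c) }, so P ↦ tup(c, 4, tup(c, 4, c)).

tup(c, 4, tup(c, 4, c))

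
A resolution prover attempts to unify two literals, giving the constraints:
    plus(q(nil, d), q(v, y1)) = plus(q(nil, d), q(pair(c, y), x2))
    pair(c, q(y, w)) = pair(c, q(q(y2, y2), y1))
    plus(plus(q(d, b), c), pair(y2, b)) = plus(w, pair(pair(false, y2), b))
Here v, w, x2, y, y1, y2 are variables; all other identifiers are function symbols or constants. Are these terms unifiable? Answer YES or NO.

Decompose plus/2: q(nil, d) = q(nil, d),  q(v, y1) = q(pair(c, y), x2).
Delete trivial equation q(nil, d) = q(nil, d).
Decompose q/2: v = pair(c, y),  y1 = x2.
Bind v := pair(c, y); no other remaining equation mentions v.
Bind y1 := x2; substituting into the one remaining equation that mentions y1 gives: pair(c, q(y, w)) = pair(c, q(q(y2, y2), x2)).
Decompose pair/2: c = c,  q(y, w) = q(q(y2, y2), x2).
Delete trivial equation c = c.
Decompose q/2: y = q(y2, y2),  w = x2.
Bind y := q(y2, y2); no other remaining equation mentions y. Substituting into the earlier binding gives v := pair(c, q(y2, y2)).
Bind w := x2; substituting into the remaining equation gives: plus(plus(q(d, b), c), pair(y2, b)) = plus(x2, pair(pair(false, y2), b)).
Decompose plus/2: plus(q(d, b), c) = x2,  pair(y2, b) = pair(pair(false, y2), b).
Bind x2 := plus(q(d, b), c); no other remaining equation mentions x2. Substituting into the earlier bindings gives y1 := plus(q(d, b), c), w := plus(q(d, b), c).
Decompose pair/2: y2 = pair(false, y2),  b = b.
Occurs check fails: y2 occurs in pair(false, y2); the equation y2 = pair(false, y2) has no finite solution.

NO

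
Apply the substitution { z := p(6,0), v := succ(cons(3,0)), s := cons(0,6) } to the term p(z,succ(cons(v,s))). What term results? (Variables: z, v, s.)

p(p(6,0),succ(cons(succ(cons(3,0)),cons(0,6))))

Replace each occurrence of z with p(6,0).
Replace each occurrence of v with succ(cons(3,0)).
Replace each occurrence of s with cons(0,6).
Result: p(p(6,0),succ(cons(succ(cons(3,0)),cons(0,6)))).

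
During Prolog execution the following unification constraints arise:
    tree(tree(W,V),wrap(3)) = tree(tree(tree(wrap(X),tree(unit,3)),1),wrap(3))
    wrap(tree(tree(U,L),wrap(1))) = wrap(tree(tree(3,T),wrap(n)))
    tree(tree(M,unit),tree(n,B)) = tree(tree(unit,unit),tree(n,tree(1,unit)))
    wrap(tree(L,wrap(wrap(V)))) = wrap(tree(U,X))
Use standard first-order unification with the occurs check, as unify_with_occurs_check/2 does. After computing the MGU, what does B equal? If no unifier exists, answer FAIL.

FAIL

Decompose tree/2: tree(W,V) = tree(tree(wrap(X),tree(unit,3)),1),  wrap(3) = wrap(3).
Decompose tree/2: W = tree(wrap(X),tree(unit,3)),  V = 1.
Bind W := tree(wrap(X),tree(unit,3)); no other remaining equation mentions W.
Bind V := 1; substituting into the one remaining equation that mentions V gives: wrap(tree(L,wrap(wrap(1)))) = wrap(tree(U,X)).
Delete trivial equation wrap(3) = wrap(3).
Decompose wrap/1: tree(tree(U,L),wrap(1)) = tree(tree(3,T),wrap(n)).
Decompose tree/2: tree(U,L) = tree(3,T),  wrap(1) = wrap(n).
Decompose tree/2: U = 3,  L = T.
Bind U := 3; substituting into the one remaining equation that mentions U gives: wrap(tree(L,wrap(wrap(1)))) = wrap(tree(3,X)).
Bind L := T; substituting into the one remaining equation that mentions L gives: wrap(tree(T,wrap(wrap(1)))) = wrap(tree(3,X)).
Decompose wrap/1: 1 = n.
Clash: constants 1 and n differ; no unifier exists.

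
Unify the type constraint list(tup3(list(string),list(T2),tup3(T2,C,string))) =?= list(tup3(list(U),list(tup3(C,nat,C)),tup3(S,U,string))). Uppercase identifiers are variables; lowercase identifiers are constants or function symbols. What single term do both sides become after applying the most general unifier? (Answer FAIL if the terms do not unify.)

Decompose list/1: tup3(list(string),list(T2),tup3(T2,C,string)) =?= tup3(list(U),list(tup3(C,nat,C)),tup3(S,U,string)).
Decompose tup3/3: list(string) =?= list(U),  list(T2) =?= list(tup3(C,nat,C)),  tup3(T2,C,string) =?= tup3(S,U,string).
Decompose list/1: string =?= U.
Bind U := string; substituting into the one remaining equation that mentions U gives: tup3(T2,C,string) =?= tup3(S,string,string).
Decompose list/1: T2 =?= tup3(C,nat,C).
Bind T2 := tup3(C,nat,C); substituting into the remaining equation gives: tup3(tup3(C,nat,C),C,string) =?= tup3(S,string,string).
Decompose tup3/3: tup3(C,nat,C) =?= S,  C =?= string,  string =?= string.
Bind S := tup3(C,nat,C); no other remaining equation mentions S.
Bind C := string; no other remaining equation mentions C. Substituting into the earlier bindings gives T2 := tup3(string,nat,string), S := tup3(string,nat,string).
Delete trivial equation string =?= string.
Applying the MGU to either side gives list(tup3(list(string),list(tup3(string,nat,string)),tup3(tup3(string,nat,string),string,string))).

list(tup3(list(string),list(tup3(string,nat,string)),tup3(tup3(string,nat,string),string,string)))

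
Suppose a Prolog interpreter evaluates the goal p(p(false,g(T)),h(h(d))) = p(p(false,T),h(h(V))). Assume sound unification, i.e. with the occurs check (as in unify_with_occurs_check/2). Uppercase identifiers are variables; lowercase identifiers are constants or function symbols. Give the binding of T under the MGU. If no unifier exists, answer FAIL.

Decompose p/2: p(false,g(T)) = p(false,T),  h(h(d)) = h(h(V)).
Decompose p/2: false = false,  g(T) = T.
Delete trivial equation false = false.
Occurs check fails: T occurs in g(T); the equation T = g(T) has no finite solution.

FAIL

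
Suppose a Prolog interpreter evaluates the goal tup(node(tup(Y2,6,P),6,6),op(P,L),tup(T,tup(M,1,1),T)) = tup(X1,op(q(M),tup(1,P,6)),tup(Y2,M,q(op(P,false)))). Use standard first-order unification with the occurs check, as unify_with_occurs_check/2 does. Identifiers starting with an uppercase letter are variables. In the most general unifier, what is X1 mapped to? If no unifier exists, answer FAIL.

FAIL

Decompose tup/3: node(tup(Y2,6,P),6,6) = X1,  op(P,L) = op(q(M),tup(1,P,6)),  tup(T,tup(M,1,1),T) = tup(Y2,M,q(op(P,false))).
Bind X1 := node(tup(Y2,6,P),6,6); no other remaining equation mentions X1.
Decompose op/2: P = q(M),  L = tup(1,P,6).
Bind P := q(M); substituting into the remaining equations gives: L = tup(1,q(M),6),  tup(T,tup(M,1,1),T) = tup(Y2,M,q(op(q(M),false))). Substituting into the earlier binding gives X1 := node(tup(Y2,6,q(M)),6,6).
Bind L := tup(1,q(M),6); no other remaining equation mentions L.
Decompose tup/3: T = Y2,  tup(M,1,1) = M,  T = q(op(q(M),false)).
Bind T := Y2; substituting into the one remaining equation that mentions T gives: Y2 = q(op(q(M),false)).
Occurs check fails: M occurs in tup(M,1,1); the equation M = tup(M,1,1) has no finite solution.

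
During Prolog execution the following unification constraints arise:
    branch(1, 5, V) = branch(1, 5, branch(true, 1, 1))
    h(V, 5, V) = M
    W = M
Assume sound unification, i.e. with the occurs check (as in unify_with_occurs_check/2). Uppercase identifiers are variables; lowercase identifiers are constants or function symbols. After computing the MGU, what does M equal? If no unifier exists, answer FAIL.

Decompose branch/3: 1 = 1,  5 = 5,  V = branch(true, 1, 1).
Delete trivial equation 1 = 1.
Delete trivial equation 5 = 5.
Bind V := branch(true, 1, 1); substituting into the one remaining equation that mentions V gives: h(branch(true, 1, 1), 5, branch(true, 1, 1)) = M.
Bind M := h(branch(true, 1, 1), 5, branch(true, 1, 1)); substituting into the remaining equation gives: W = h(branch(true, 1, 1), 5, branch(true, 1, 1)).
Bind W := h(branch(true, 1, 1), 5, branch(true, 1, 1)).
MGU = { V = branch(true, 1, 1), M = h(branch(true, 1, 1), 5, branch(true, 1, 1)), W = h(branch(true, 1, 1), 5, branch(true, 1, 1)) }, so M = h(branch(true, 1, 1), 5, branch(true, 1, 1)).

h(branch(true, 1, 1), 5, branch(true, 1, 1))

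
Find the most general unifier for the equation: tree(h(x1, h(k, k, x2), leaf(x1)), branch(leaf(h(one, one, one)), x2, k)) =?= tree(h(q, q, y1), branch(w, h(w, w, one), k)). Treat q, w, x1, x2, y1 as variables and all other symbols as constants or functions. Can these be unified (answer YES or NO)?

YES

Decompose tree/2: h(x1, h(k, k, x2), leaf(x1)) =?= h(q, q, y1),  branch(leaf(h(one, one, one)), x2, k) =?= branch(w, h(w, w, one), k).
Decompose h/3: x1 =?= q,  h(k, k, x2) =?= q,  leaf(x1) =?= y1.
Bind x1 := q; substituting into the one remaining equation that mentions x1 gives: leaf(q) =?= y1.
Bind q := h(k, k, x2); substituting into the one remaining equation that mentions q gives: leaf(h(k, k, x2)) =?= y1. Substituting into the earlier binding gives x1 := h(k, k, x2).
Bind y1 := leaf(h(k, k, x2)); no other remaining equation mentions y1.
Decompose branch/3: leaf(h(one, one, one)) =?= w,  x2 =?= h(w, w, one),  k =?= k.
Bind w := leaf(h(one, one, one)); substituting into the one remaining equation that mentions w gives: x2 =?= h(leaf(h(one, one, one)), leaf(h(one, one, one)), one).
Bind x2 := h(leaf(h(one, one, one)), leaf(h(one, one, one)), one); no other remaining equation mentions x2. Substituting into the earlier bindings gives x1 := h(k, k, h(leaf(h(one, one, one)), leaf(h(one, one, one)), one)), q := h(k, k, h(leaf(h(one, one, one)), leaf(h(one, one, one)), one)), y1 := leaf(h(k, k, h(leaf(h(one, one, one)), leaf(h(one, one, one)), one))).
Delete trivial equation k =?= k.
No equations remain and no clash or occurs-check failure arose, so a unifier exists.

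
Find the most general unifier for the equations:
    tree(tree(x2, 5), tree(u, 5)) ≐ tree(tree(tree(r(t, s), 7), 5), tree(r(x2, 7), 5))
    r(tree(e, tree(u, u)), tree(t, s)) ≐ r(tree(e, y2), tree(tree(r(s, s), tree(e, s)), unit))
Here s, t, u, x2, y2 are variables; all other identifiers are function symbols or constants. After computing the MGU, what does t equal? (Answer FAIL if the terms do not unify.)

Decompose tree/2: tree(x2, 5) ≐ tree(tree(r(t, s), 7), 5),  tree(u, 5) ≐ tree(r(x2, 7), 5).
Decompose tree/2: x2 ≐ tree(r(t, s), 7),  5 ≐ 5.
Bind x2 := tree(r(t, s), 7); substituting into the one remaining equation that mentions x2 gives: tree(u, 5) ≐ tree(r(tree(r(t, s), 7), 7), 5).
Delete trivial equation 5 ≐ 5.
Decompose tree/2: u ≐ r(tree(r(t, s), 7), 7),  5 ≐ 5.
Bind u := r(tree(r(t, s), 7), 7); substituting into the one remaining equation that mentions u gives: r(tree(e, tree(r(tree(r(t, s), 7), 7), r(tree(r(t, s), 7), 7))), tree(t, s)) ≐ r(tree(e, y2), tree(tree(r(s, s), tree(e, s)), unit)).
Delete trivial equation 5 ≐ 5.
Decompose r/2: tree(e, tree(r(tree(r(t, s), 7), 7), r(tree(r(t, s), 7), 7))) ≐ tree(e, y2),  tree(t, s) ≐ tree(tree(r(s, s), tree(e, s)), unit).
Decompose tree/2: e ≐ e,  tree(r(tree(r(t, s), 7), 7), r(tree(r(t, s), 7), 7)) ≐ y2.
Delete trivial equation e ≐ e.
Bind y2 := tree(r(tree(r(t, s), 7), 7), r(tree(r(t, s), 7), 7)); no other remaining equation mentions y2.
Decompose tree/2: t ≐ tree(r(s, s), tree(e, s)),  s ≐ unit.
Bind t := tree(r(s, s), tree(e, s)); no other remaining equation mentions t. Substituting into the earlier bindings gives x2 := tree(r(tree(r(s, s), tree(e, s)), s), 7), u := r(tree(r(tree(r(s, s), tree(e, s)), s), 7), 7), y2 := tree(r(tree(r(tree(r(s, s), tree(e, s)), s), 7), 7), r(tree(r(tree(r(s, s), tree(e, s)), s), 7), 7)).
Bind s := unit. Substituting into the earlier bindings gives x2 := tree(r(tree(r(unit, unit), tree(e, unit)), unit), 7), u := r(tree(r(tree(r(unit, unit), tree(e, unit)), unit), 7), 7), y2 := tree(r(tree(r(tree(r(unit, unit), tree(e, unit)), unit), 7), 7), r(tree(r(tree(r(unit, unit), tree(e, unit)), unit), 7), 7)), t := tree(r(unit, unit), tree(e, unit)).
MGU = { x2 ↦ tree(r(tree(r(unit, unit), tree(e, unit)), unit), 7), u ↦ r(tree(r(tree(r(unit, unit), tree(e, unit)), unit), 7), 7), y2 ↦ tree(r(tree(r(tree(r(unit, unit), tree(e, unit)), unit), 7), 7), r(tree(r(tree(r(unit, unit), tree(e, unit)), unit), 7), 7)), t ↦ tree(r(unit, unit), tree(e, unit)), s ↦ unit }, so t ↦ tree(r(unit, unit), tree(e, unit)).

tree(r(unit, unit), tree(e, unit))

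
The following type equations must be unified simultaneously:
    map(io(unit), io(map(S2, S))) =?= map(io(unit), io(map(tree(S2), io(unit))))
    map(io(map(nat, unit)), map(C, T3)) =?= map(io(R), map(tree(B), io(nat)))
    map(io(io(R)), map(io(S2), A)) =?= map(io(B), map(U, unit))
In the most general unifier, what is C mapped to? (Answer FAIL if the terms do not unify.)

Decompose map/2: io(unit) =?= io(unit),  io(map(S2, S)) =?= io(map(tree(S2), io(unit))).
Delete trivial equation io(unit) =?= io(unit).
Decompose io/1: map(S2, S) =?= map(tree(S2), io(unit)).
Decompose map/2: S2 =?= tree(S2),  S =?= io(unit).
Occurs check fails: S2 occurs in tree(S2); the equation S2 =?= tree(S2) has no finite solution.

FAIL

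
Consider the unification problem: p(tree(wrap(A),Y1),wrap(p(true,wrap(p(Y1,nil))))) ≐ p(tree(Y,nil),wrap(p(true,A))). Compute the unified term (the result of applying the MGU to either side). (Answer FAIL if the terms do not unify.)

Decompose p/2: tree(wrap(A),Y1) ≐ tree(Y,nil),  wrap(p(true,wrap(p(Y1,nil)))) ≐ wrap(p(true,A)).
Decompose tree/2: wrap(A) ≐ Y,  Y1 ≐ nil.
Bind Y := wrap(A); no other remaining equation mentions Y.
Bind Y1 := nil; substituting into the remaining equation gives: wrap(p(true,wrap(p(nil,nil)))) ≐ wrap(p(true,A)).
Decompose wrap/1: p(true,wrap(p(nil,nil))) ≐ p(true,A).
Decompose p/2: true ≐ true,  wrap(p(nil,nil)) ≐ A.
Delete trivial equation true ≐ true.
Bind A := wrap(p(nil,nil)). Substituting into the earlier binding gives Y := wrap(wrap(p(nil,nil))).
Applying the MGU to either side gives p(tree(wrap(wrap(p(nil,nil))),nil),wrap(p(true,wrap(p(nil,nil))))).

p(tree(wrap(wrap(p(nil,nil))),nil),wrap(p(true,wrap(p(nil,nil)))))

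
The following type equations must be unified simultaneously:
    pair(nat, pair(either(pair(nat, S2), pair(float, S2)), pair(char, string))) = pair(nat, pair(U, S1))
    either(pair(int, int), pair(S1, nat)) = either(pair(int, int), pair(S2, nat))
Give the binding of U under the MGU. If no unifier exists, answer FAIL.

either(pair(nat, pair(char, string)), pair(float, pair(char, string)))

Decompose pair/2: nat = nat,  pair(either(pair(nat, S2), pair(float, S2)), pair(char, string)) = pair(U, S1).
Delete trivial equation nat = nat.
Decompose pair/2: either(pair(nat, S2), pair(float, S2)) = U,  pair(char, string) = S1.
Bind U := either(pair(nat, S2), pair(float, S2)); no other remaining equation mentions U.
Bind S1 := pair(char, string); substituting into the remaining equation gives: either(pair(int, int), pair(pair(char, string), nat)) = either(pair(int, int), pair(S2, nat)).
Decompose either/2: pair(int, int) = pair(int, int),  pair(pair(char, string), nat) = pair(S2, nat).
Delete trivial equation pair(int, int) = pair(int, int).
Decompose pair/2: pair(char, string) = S2,  nat = nat.
Bind S2 := pair(char, string); no other remaining equation mentions S2. Substituting into the earlier binding gives U := either(pair(nat, pair(char, string)), pair(float, pair(char, string))).
Delete trivial equation nat = nat.
MGU = { U ↦ either(pair(nat, pair(char, string)), pair(float, pair(char, string))), S1 ↦ pair(char, string), S2 ↦ pair(char, string) }, so U ↦ either(pair(nat, pair(char, string)), pair(float, pair(char, string))).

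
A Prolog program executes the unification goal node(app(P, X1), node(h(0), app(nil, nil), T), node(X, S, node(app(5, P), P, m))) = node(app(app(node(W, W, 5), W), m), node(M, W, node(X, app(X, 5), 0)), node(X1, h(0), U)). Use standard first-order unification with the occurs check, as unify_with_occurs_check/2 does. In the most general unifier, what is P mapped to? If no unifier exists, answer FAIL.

Decompose node/3: app(P, X1) = app(app(node(W, W, 5), W), m),  node(h(0), app(nil, nil), T) = node(M, W, node(X, app(X, 5), 0)),  node(X, S, node(app(5, P), P, m)) = node(X1, h(0), U).
Decompose app/2: P = app(node(W, W, 5), W),  X1 = m.
Bind P := app(node(W, W, 5), W); substituting into the one remaining equation that mentions P gives: node(X, S, node(app(5, app(node(W, W, 5), W)), app(node(W, W, 5), W), m)) = node(X1, h(0), U).
Bind X1 := m; substituting into the one remaining equation that mentions X1 gives: node(X, S, node(app(5, app(node(W, W, 5), W)), app(node(W, W, 5), W), m)) = node(m, h(0), U).
Decompose node/3: h(0) = M,  app(nil, nil) = W,  T = node(X, app(X, 5), 0).
Bind M := h(0); no other remaining equation mentions M.
Bind W := app(nil, nil); substituting into the one remaining equation that mentions W gives: node(X, S, node(app(5, app(node(app(nil, nil), app(nil, nil), 5), app(nil, nil))), app(node(app(nil, nil), app(nil, nil), 5), app(nil, nil)), m)) = node(m, h(0), U). Substituting into the earlier binding gives P := app(node(app(nil, nil), app(nil, nil), 5), app(nil, nil)).
Bind T := node(X, app(X, 5), 0); no other remaining equation mentions T.
Decompose node/3: X = m,  S = h(0),  node(app(5, app(node(app(nil, nil), app(nil, nil), 5), app(nil, nil))), app(node(app(nil, nil), app(nil, nil), 5), app(nil, nil)), m) = U.
Bind X := m; no other remaining equation mentions X. Substituting into the earlier binding gives T := node(m, app(m, 5), 0).
Bind S := h(0); no other remaining equation mentions S.
Bind U := node(app(5, app(node(app(nil, nil), app(nil, nil), 5), app(nil, nil))), app(node(app(nil, nil), app(nil, nil), 5), app(nil, nil)), m).
MGU = { P ↦ app(node(app(nil, nil), app(nil, nil), 5), app(nil, nil)), X1 ↦ m, M ↦ h(0), W ↦ app(nil, nil), T ↦ node(m, app(m, 5), 0), X ↦ m, S ↦ h(0), U ↦ node(app(5, app(node(app(nil, nil), app(nil, nil), 5), app(nil, nil))), app(node(app(nil, nil), app(nil, nil), 5), app(nil, nil)), m) }, so P ↦ app(node(app(nil, nil), app(nil, nil), 5), app(nil, nil)).

app(node(app(nil, nil), app(nil, nil), 5), app(nil, nil))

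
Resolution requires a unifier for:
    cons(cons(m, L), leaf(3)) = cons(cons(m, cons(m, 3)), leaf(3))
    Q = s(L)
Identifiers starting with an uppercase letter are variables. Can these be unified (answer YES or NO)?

YES

Decompose cons/2: cons(m, L) = cons(m, cons(m, 3)),  leaf(3) = leaf(3).
Decompose cons/2: m = m,  L = cons(m, 3).
Delete trivial equation m = m.
Bind L := cons(m, 3); substituting into the one remaining equation that mentions L gives: Q = s(cons(m, 3)).
Delete trivial equation leaf(3) = leaf(3).
Bind Q := s(cons(m, 3)).
No equations remain and no clash or occurs-check failure arose, so a unifier exists.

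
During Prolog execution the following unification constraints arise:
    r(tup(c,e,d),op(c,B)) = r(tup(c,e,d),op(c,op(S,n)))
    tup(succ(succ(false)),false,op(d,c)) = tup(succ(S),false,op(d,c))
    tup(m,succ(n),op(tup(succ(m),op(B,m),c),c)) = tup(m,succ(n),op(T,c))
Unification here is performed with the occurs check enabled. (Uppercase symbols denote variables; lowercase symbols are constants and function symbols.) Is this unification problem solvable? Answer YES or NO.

Decompose r/2: tup(c,e,d) = tup(c,e,d),  op(c,B) = op(c,op(S,n)).
Delete trivial equation tup(c,e,d) = tup(c,e,d).
Decompose op/2: c = c,  B = op(S,n).
Delete trivial equation c = c.
Bind B := op(S,n); substituting into the one remaining equation that mentions B gives: tup(m,succ(n),op(tup(succ(m),op(op(S,n),m),c),c)) = tup(m,succ(n),op(T,c)).
Decompose tup/3: succ(succ(false)) = succ(S),  false = false,  op(d,c) = op(d,c).
Decompose succ/1: succ(false) = S.
Bind S := succ(false); substituting into the one remaining equation that mentions S gives: tup(m,succ(n),op(tup(succ(m),op(op(succ(false),n),m),c),c)) = tup(m,succ(n),op(T,c)). Substituting into the earlier binding gives B := op(succ(false),n).
Delete trivial equation false = false.
Delete trivial equation op(d,c) = op(d,c).
Decompose tup/3: m = m,  succ(n) = succ(n),  op(tup(succ(m),op(op(succ(false),n),m),c),c) = op(T,c).
Delete trivial equation m = m.
Delete trivial equation succ(n) = succ(n).
Decompose op/2: tup(succ(m),op(op(succ(false),n),m),c) = T,  c = c.
Bind T := tup(succ(m),op(op(succ(false),n),m),c); no other remaining equation mentions T.
Delete trivial equation c = c.
No equations remain and no clash or occurs-check failure arose, so a unifier exists.

YES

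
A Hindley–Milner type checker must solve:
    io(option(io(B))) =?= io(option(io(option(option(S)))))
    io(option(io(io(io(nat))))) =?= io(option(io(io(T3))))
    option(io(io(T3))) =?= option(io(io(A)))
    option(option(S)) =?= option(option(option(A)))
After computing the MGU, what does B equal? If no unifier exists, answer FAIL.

Decompose io/1: option(io(B)) =?= option(io(option(option(S)))).
Decompose option/1: io(B) =?= io(option(option(S))).
Decompose io/1: B =?= option(option(S)).
Bind B := option(option(S)); no other remaining equation mentions B.
Decompose io/1: option(io(io(io(nat)))) =?= option(io(io(T3))).
Decompose option/1: io(io(io(nat))) =?= io(io(T3)).
Decompose io/1: io(io(nat)) =?= io(T3).
Decompose io/1: io(nat) =?= T3.
Bind T3 := io(nat); substituting into the one remaining equation that mentions T3 gives: option(io(io(io(nat)))) =?= option(io(io(A))).
Decompose option/1: io(io(io(nat))) =?= io(io(A)).
Decompose io/1: io(io(nat)) =?= io(A).
Decompose io/1: io(nat) =?= A.
Bind A := io(nat); substituting into the remaining equation gives: option(option(S)) =?= option(option(option(io(nat)))).
Decompose option/1: option(S) =?= option(option(io(nat))).
Decompose option/1: S =?= option(io(nat)).
Bind S := option(io(nat)). Substituting into the earlier binding gives B := option(option(option(io(nat)))).
MGU = { B := option(option(option(io(nat)))), T3 := io(nat), A := io(nat), S := option(io(nat)) }, so B := option(option(option(io(nat)))).

option(option(option(io(nat))))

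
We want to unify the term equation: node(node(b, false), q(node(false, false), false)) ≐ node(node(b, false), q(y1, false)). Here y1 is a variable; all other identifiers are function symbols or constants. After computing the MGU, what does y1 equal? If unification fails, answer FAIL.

Decompose node/2: node(b, false) ≐ node(b, false),  q(node(false, false), false) ≐ q(y1, false).
Delete trivial equation node(b, false) ≐ node(b, false).
Decompose q/2: node(false, false) ≐ y1,  false ≐ false.
Bind y1 := node(false, false); no other remaining equation mentions y1.
Delete trivial equation false ≐ false.
MGU = { y1 ↦ node(false, false) }, so y1 ↦ node(false, false).

node(false, false)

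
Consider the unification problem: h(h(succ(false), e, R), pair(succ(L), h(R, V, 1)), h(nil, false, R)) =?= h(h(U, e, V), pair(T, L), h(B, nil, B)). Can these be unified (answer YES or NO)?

NO

Decompose h/3: h(succ(false), e, R) =?= h(U, e, V),  pair(succ(L), h(R, V, 1)) =?= pair(T, L),  h(nil, false, R) =?= h(B, nil, B).
Decompose h/3: succ(false) =?= U,  e =?= e,  R =?= V.
Bind U := succ(false); no other remaining equation mentions U.
Delete trivial equation e =?= e.
Bind R := V; substituting into the remaining equations gives: pair(succ(L), h(V, V, 1)) =?= pair(T, L),  h(nil, false, V) =?= h(B, nil, B).
Decompose pair/2: succ(L) =?= T,  h(V, V, 1) =?= L.
Bind T := succ(L); no other remaining equation mentions T.
Bind L := h(V, V, 1); no other remaining equation mentions L. Substituting into the earlier binding gives T := succ(h(V, V, 1)).
Decompose h/3: nil =?= B,  false =?= nil,  V =?= B.
Bind B := nil; substituting into the one remaining equation that mentions B gives: V =?= nil.
Clash: constants false and nil differ; no unifier exists.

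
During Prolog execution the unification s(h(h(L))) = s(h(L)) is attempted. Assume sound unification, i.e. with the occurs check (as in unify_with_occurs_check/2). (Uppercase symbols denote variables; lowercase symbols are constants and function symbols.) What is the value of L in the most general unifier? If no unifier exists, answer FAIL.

FAIL

Decompose s/1: h(h(L)) = h(L).
Decompose h/1: h(L) = L.
Occurs check fails: L occurs in h(L); the equation L = h(L) has no finite solution.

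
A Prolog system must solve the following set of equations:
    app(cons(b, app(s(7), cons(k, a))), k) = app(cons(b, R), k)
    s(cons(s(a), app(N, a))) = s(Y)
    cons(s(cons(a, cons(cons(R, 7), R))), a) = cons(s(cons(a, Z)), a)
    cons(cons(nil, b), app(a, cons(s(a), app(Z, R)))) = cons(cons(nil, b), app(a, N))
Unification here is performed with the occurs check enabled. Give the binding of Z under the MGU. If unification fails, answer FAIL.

Decompose app/2: cons(b, app(s(7), cons(k, a))) = cons(b, R),  k = k.
Decompose cons/2: b = b,  app(s(7), cons(k, a)) = R.
Delete trivial equation b = b.
Bind R := app(s(7), cons(k, a)); substituting into the 2 remaining equations that mention R gives: cons(s(cons(a, cons(cons(app(s(7), cons(k, a)), 7), app(s(7), cons(k, a))))), a) = cons(s(cons(a, Z)), a),  cons(cons(nil, b), app(a, cons(s(a), app(Z, app(s(7), cons(k, a)))))) = cons(cons(nil, b), app(a, N)).
Delete trivial equation k = k.
Decompose s/1: cons(s(a), app(N, a)) = Y.
Bind Y := cons(s(a), app(N, a)); no other remaining equation mentions Y.
Decompose cons/2: s(cons(a, cons(cons(app(s(7), cons(k, a)), 7), app(s(7), cons(k, a))))) = s(cons(a, Z)),  a = a.
Decompose s/1: cons(a, cons(cons(app(s(7), cons(k, a)), 7), app(s(7), cons(k, a)))) = cons(a, Z).
Decompose cons/2: a = a,  cons(cons(app(s(7), cons(k, a)), 7), app(s(7), cons(k, a))) = Z.
Delete trivial equation a = a.
Bind Z := cons(cons(app(s(7), cons(k, a)), 7), app(s(7), cons(k, a))); substituting into the one remaining equation that mentions Z gives: cons(cons(nil, b), app(a, cons(s(a), app(cons(cons(app(s(7), cons(k, a)), 7), app(s(7), cons(k, a))), app(s(7), cons(k, a)))))) = cons(cons(nil, b), app(a, N)).
Delete trivial equation a = a.
Decompose cons/2: cons(nil, b) = cons(nil, b),  app(a, cons(s(a), app(cons(cons(app(s(7), cons(k, a)), 7), app(s(7), cons(k, a))), app(s(7), cons(k, a))))) = app(a, N).
Delete trivial equation cons(nil, b) = cons(nil, b).
Decompose app/2: a = a,  cons(s(a), app(cons(cons(app(s(7), cons(k, a)), 7), app(s(7), cons(k, a))), app(s(7), cons(k, a)))) = N.
Delete trivial equation a = a.
Bind N := cons(s(a), app(cons(cons(app(s(7), cons(k, a)), 7), app(s(7), cons(k, a))), app(s(7), cons(k, a)))). Substituting into the earlier binding gives Y := cons(s(a), app(cons(s(a), app(cons(cons(app(s(7), cons(k, a)), 7), app(s(7), cons(k, a))), app(s(7), cons(k, a)))), a)).
MGU = { R = app(s(7), cons(k, a)), Y = cons(s(a), app(cons(s(a), app(cons(cons(app(s(7), cons(k, a)), 7), app(s(7), cons(k, a))), app(s(7), cons(k, a)))), a)), Z = cons(cons(app(s(7), cons(k, a)), 7), app(s(7), cons(k, a))), N = cons(s(a), app(cons(cons(app(s(7), cons(k, a)), 7), app(s(7), cons(k, a))), app(s(7), cons(k, a)))) }, so Z = cons(cons(app(s(7), cons(k, a)), 7), app(s(7), cons(k, a))).

cons(cons(app(s(7), cons(k, a)), 7), app(s(7), cons(k, a)))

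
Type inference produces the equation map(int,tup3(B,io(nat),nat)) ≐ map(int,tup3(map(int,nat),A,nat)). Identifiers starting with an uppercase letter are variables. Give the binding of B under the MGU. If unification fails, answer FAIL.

Decompose map/2: int ≐ int,  tup3(B,io(nat),nat) ≐ tup3(map(int,nat),A,nat).
Delete trivial equation int ≐ int.
Decompose tup3/3: B ≐ map(int,nat),  io(nat) ≐ A,  nat ≐ nat.
Bind B := map(int,nat); no other remaining equation mentions B.
Bind A := io(nat); no other remaining equation mentions A.
Delete trivial equation nat ≐ nat.
MGU = { B ↦ map(int,nat), A ↦ io(nat) }, so B ↦ map(int,nat).

map(int,nat)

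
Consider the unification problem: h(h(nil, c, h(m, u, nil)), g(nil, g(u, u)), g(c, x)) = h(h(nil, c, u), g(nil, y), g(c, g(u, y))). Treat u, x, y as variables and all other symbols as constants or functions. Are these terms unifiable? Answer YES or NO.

NO

Decompose h/3: h(nil, c, h(m, u, nil)) = h(nil, c, u),  g(nil, g(u, u)) = g(nil, y),  g(c, x) = g(c, g(u, y)).
Decompose h/3: nil = nil,  c = c,  h(m, u, nil) = u.
Delete trivial equation nil = nil.
Delete trivial equation c = c.
Occurs check fails: u occurs in h(m, u, nil); the equation u = h(m, u, nil) has no finite solution.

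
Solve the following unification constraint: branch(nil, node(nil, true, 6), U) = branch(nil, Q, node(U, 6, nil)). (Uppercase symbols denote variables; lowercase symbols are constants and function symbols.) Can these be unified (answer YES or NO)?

Decompose branch/3: nil = nil,  node(nil, true, 6) = Q,  U = node(U, 6, nil).
Delete trivial equation nil = nil.
Bind Q := node(nil, true, 6); no other remaining equation mentions Q.
Occurs check fails: U occurs in node(U, 6, nil); the equation U = node(U, 6, nil) has no finite solution.

NO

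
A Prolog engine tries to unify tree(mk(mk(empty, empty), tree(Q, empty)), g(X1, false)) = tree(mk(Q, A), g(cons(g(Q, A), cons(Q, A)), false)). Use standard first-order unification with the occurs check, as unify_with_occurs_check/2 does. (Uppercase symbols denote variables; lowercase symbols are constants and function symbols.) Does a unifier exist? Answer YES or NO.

YES

Decompose tree/2: mk(mk(empty, empty), tree(Q, empty)) = mk(Q, A),  g(X1, false) = g(cons(g(Q, A), cons(Q, A)), false).
Decompose mk/2: mk(empty, empty) = Q,  tree(Q, empty) = A.
Bind Q := mk(empty, empty); substituting into the remaining equations gives: tree(mk(empty, empty), empty) = A,  g(X1, false) = g(cons(g(mk(empty, empty), A), cons(mk(empty, empty), A)), false).
Bind A := tree(mk(empty, empty), empty); substituting into the remaining equation gives: g(X1, false) = g(cons(g(mk(empty, empty), tree(mk(empty, empty), empty)), cons(mk(empty, empty), tree(mk(empty, empty), empty))), false).
Decompose g/2: X1 = cons(g(mk(empty, empty), tree(mk(empty, empty), empty)), cons(mk(empty, empty), tree(mk(empty, empty), empty))),  false = false.
Bind X1 := cons(g(mk(empty, empty), tree(mk(empty, empty), empty)), cons(mk(empty, empty), tree(mk(empty, empty), empty))); no other remaining equation mentions X1.
Delete trivial equation false = false.
No equations remain and no clash or occurs-check failure arose, so a unifier exists.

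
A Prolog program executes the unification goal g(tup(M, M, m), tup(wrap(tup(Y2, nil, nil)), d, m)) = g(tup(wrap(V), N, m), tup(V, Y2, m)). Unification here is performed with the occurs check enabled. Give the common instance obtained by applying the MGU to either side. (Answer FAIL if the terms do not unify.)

g(tup(wrap(wrap(tup(d, nil, nil))), wrap(wrap(tup(d, nil, nil))), m), tup(wrap(tup(d, nil, nil)), d, m))

Decompose g/2: tup(M, M, m) = tup(wrap(V), N, m),  tup(wrap(tup(Y2, nil, nil)), d, m) = tup(V, Y2, m).
Decompose tup/3: M = wrap(V),  M = N,  m = m.
Bind M := wrap(V); substituting into the one remaining equation that mentions M gives: wrap(V) = N.
Bind N := wrap(V); no other remaining equation mentions N.
Delete trivial equation m = m.
Decompose tup/3: wrap(tup(Y2, nil, nil)) = V,  d = Y2,  m = m.
Bind V := wrap(tup(Y2, nil, nil)); no other remaining equation mentions V. Substituting into the earlier bindings gives M := wrap(wrap(tup(Y2, nil, nil))), N := wrap(wrap(tup(Y2, nil, nil))).
Bind Y2 := d; no other remaining equation mentions Y2. Substituting into the earlier bindings gives M := wrap(wrap(tup(d, nil, nil))), N := wrap(wrap(tup(d, nil, nil))), V := wrap(tup(d, nil, nil)).
Delete trivial equation m = m.
Applying the MGU to either side gives g(tup(wrap(wrap(tup(d, nil, nil))), wrap(wrap(tup(d, nil, nil))), m), tup(wrap(tup(d, nil, nil)), d, m)).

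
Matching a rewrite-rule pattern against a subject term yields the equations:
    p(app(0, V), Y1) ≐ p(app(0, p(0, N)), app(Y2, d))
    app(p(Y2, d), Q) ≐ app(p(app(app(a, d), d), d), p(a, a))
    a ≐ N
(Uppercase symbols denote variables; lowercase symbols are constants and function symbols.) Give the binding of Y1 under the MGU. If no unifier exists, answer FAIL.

Decompose p/2: app(0, V) ≐ app(0, p(0, N)),  Y1 ≐ app(Y2, d).
Decompose app/2: 0 ≐ 0,  V ≐ p(0, N).
Delete trivial equation 0 ≐ 0.
Bind V := p(0, N); no other remaining equation mentions V.
Bind Y1 := app(Y2, d); no other remaining equation mentions Y1.
Decompose app/2: p(Y2, d) ≐ p(app(app(a, d), d), d),  Q ≐ p(a, a).
Decompose p/2: Y2 ≐ app(app(a, d), d),  d ≐ d.
Bind Y2 := app(app(a, d), d); no other remaining equation mentions Y2. Substituting into the earlier binding gives Y1 := app(app(app(a, d), d), d).
Delete trivial equation d ≐ d.
Bind Q := p(a, a); no other remaining equation mentions Q.
Bind N := a. Substituting into the earlier binding gives V := p(0, a).
MGU = { V := p(0, a), Y1 := app(app(app(a, d), d), d), Y2 := app(app(a, d), d), Q := p(a, a), N := a }, so Y1 := app(app(app(a, d), d), d).

app(app(app(a, d), d), d)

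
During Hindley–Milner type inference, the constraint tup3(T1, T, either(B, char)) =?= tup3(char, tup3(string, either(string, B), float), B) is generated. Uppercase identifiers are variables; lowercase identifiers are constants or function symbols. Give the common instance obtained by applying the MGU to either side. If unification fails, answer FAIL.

FAIL

Decompose tup3/3: T1 =?= char,  T =?= tup3(string, either(string, B), float),  either(B, char) =?= B.
Bind T1 := char; no other remaining equation mentions T1.
Bind T := tup3(string, either(string, B), float); no other remaining equation mentions T.
Occurs check fails: B occurs in either(B, char); the equation B =?= either(B, char) has no finite solution.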